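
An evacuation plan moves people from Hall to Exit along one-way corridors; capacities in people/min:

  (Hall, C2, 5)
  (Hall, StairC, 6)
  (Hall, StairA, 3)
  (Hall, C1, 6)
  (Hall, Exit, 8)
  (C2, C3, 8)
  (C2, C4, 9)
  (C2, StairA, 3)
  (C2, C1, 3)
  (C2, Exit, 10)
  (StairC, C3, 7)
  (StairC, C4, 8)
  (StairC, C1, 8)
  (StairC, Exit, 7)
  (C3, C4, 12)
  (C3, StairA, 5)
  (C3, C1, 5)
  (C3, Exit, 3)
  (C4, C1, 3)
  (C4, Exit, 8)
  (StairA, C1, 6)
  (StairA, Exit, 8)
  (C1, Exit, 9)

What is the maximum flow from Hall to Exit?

28

Augment Hall→Exit: bottleneck 8, flow now 8.
Augment Hall→C2→Exit: bottleneck 5, flow now 13.
Augment Hall→StairC→Exit: bottleneck 6, flow now 19.
Augment Hall→StairA→Exit: bottleneck 3, flow now 22.
Augment Hall→C1→Exit: bottleneck 6, flow now 28.
No augmenting path remains; maximum flow = 28.
In the residual graph, reachable from Hall: {Hall}.
Min-cut edges: Hall→C2 (5), Hall→StairC (6), Hall→StairA (3), Hall→C1 (6), Hall→Exit (8); capacity 5 + 6 + 3 + 6 + 8 = 28.
This cut is saturated, so no flow can exceed 28.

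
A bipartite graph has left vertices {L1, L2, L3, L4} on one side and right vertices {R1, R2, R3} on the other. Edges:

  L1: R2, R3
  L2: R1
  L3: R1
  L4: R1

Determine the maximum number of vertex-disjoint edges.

2

Unit-capacity flow: source→left, listed edges, right→sink; max matching = max flow.
Augmenting path L1→R2 (+1); matched 1.
Augmenting path L2→R1 (+1); matched 2.
No augmenting path remains; maximum matching = 2.
König certificate: {L1, R1} is a vertex cover of size 2 (every listed pair touches it), so no matching can be larger.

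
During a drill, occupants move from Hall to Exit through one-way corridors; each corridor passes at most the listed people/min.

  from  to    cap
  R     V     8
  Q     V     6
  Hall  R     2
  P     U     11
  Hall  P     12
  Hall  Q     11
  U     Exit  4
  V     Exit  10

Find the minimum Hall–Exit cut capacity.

12

Augment Hall→P→U→Exit: bottleneck 4, flow now 4.
Augment Hall→Q→V→Exit: bottleneck 6, flow now 10.
Augment Hall→R→V→Exit: bottleneck 2, flow now 12.
No augmenting path remains; maximum flow = 12.
By max-flow min-cut, the minimum cut capacity equals the max flow.
In the residual graph, reachable from Hall: {Hall, P, Q, U}.
Min-cut edges: Hall→R (2), Q→V (6), U→Exit (4); capacity 2 + 6 + 4 = 12.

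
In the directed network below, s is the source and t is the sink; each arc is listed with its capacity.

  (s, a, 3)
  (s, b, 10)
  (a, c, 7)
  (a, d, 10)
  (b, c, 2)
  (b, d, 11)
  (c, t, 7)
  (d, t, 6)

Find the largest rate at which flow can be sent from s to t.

Augment s→a→c→t: bottleneck 3, flow now 3.
Augment s→b→c→t: bottleneck 2, flow now 5.
Augment s→b→d→t: bottleneck 6, flow now 11.
No augmenting path remains; maximum flow = 11.
In the residual graph, reachable from s: {s, b, d}.
Min-cut edges: s→a (3), b→c (2), d→t (6); capacity 3 + 2 + 6 = 11.
This cut is saturated, so no flow can exceed 11.

11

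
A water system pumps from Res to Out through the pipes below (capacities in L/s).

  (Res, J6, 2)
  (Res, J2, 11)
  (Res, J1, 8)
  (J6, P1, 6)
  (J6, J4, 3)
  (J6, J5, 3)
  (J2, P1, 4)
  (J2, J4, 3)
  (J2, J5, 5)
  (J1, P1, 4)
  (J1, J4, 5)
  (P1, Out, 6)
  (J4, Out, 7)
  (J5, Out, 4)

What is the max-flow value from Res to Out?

17

Augment Res→J6→P1→Out: bottleneck 2, flow now 2.
Augment Res→J2→P1→Out: bottleneck 4, flow now 6.
Augment Res→J2→J4→Out: bottleneck 3, flow now 9.
Augment Res→J2→J5→Out: bottleneck 4, flow now 13.
Augment Res→J1→J4→Out: bottleneck 4, flow now 17.
No augmenting path remains; maximum flow = 17.
In the residual graph, reachable from Res: {Res, J6, J2, J1, P1, J4, J5}.
Min-cut edges: P1→Out (6), J4→Out (7), J5→Out (4); capacity 6 + 7 + 4 = 17.
This cut is saturated, so no flow can exceed 17.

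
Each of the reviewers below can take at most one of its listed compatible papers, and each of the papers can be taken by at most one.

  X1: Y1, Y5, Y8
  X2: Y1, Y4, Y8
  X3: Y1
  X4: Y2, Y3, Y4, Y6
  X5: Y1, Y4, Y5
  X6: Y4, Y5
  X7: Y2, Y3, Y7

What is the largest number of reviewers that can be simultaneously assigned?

6

Unit-capacity flow: source→left, listed edges, right→sink; max matching = max flow.
Augmenting path X1→Y1 (+1); matched 1.
Augmenting path X2→Y4 (+1); matched 2.
Augmenting path X4→Y2 (+1); matched 3.
Augmenting path X5→Y5 (+1); matched 4.
Augmenting path X7→Y3 (+1); matched 5.
Augmenting path X3→Y1→X1→Y8 (+1); matched 6.
No augmenting path remains; maximum matching = 6.
König certificate: {X4, X7, Y1, Y4, Y5, Y8} is a vertex cover of size 6 (every listed pair touches it), so no matching can be larger.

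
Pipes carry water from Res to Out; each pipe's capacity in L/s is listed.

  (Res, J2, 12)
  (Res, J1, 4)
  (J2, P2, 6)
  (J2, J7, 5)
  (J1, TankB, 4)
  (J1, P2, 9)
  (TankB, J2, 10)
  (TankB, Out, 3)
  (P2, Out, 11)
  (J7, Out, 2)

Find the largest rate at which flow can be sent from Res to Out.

12

Augment Res→J2→P2→Out: bottleneck 6, flow now 6.
Augment Res→J2→J7→Out: bottleneck 2, flow now 8.
Augment Res→J1→TankB→Out: bottleneck 3, flow now 11.
Augment Res→J1→P2→Out: bottleneck 1, flow now 12.
No augmenting path remains; maximum flow = 12.
In the residual graph, reachable from Res: {Res, J2, J7}.
Min-cut edges: Res→J1 (4), J2→P2 (6), J7→Out (2); capacity 4 + 6 + 2 = 12.
This cut is saturated, so no flow can exceed 12.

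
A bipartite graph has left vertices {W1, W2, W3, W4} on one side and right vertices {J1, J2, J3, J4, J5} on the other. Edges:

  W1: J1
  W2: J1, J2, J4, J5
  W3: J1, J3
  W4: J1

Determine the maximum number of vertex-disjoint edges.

Unit-capacity flow: source→left, listed edges, right→sink; max matching = max flow.
Augmenting path W1→J1 (+1); matched 1.
Augmenting path W2→J2 (+1); matched 2.
Augmenting path W3→J3 (+1); matched 3.
No augmenting path remains; maximum matching = 3.
König certificate: {W2, W3, J1} is a vertex cover of size 3 (every listed pair touches it), so no matching can be larger.

3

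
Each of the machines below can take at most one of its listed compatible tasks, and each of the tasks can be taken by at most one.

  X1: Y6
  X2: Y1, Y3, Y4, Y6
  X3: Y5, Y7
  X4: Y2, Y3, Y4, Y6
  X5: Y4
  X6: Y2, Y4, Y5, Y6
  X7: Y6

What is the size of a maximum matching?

6

Unit-capacity flow: source→left, listed edges, right→sink; max matching = max flow.
Augmenting path X1→Y6 (+1); matched 1.
Augmenting path X2→Y1 (+1); matched 2.
Augmenting path X3→Y5 (+1); matched 3.
Augmenting path X4→Y2 (+1); matched 4.
Augmenting path X5→Y4 (+1); matched 5.
Augmenting path X6→Y2→X4→Y3 (+1); matched 6.
No augmenting path remains; maximum matching = 6.
König certificate: {X2, X3, X4, X5, X6, Y6} is a vertex cover of size 6 (every listed pair touches it), so no matching can be larger.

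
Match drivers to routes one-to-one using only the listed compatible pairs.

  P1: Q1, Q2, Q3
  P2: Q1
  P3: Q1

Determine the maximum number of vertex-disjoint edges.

2

Unit-capacity flow: source→left, listed edges, right→sink; max matching = max flow.
Augmenting path P1→Q1 (+1); matched 1.
Augmenting path P2→Q1→P1→Q2 (+1); matched 2.
No augmenting path remains; maximum matching = 2.
König certificate: {P1, Q1} is a vertex cover of size 2 (every listed pair touches it), so no matching can be larger.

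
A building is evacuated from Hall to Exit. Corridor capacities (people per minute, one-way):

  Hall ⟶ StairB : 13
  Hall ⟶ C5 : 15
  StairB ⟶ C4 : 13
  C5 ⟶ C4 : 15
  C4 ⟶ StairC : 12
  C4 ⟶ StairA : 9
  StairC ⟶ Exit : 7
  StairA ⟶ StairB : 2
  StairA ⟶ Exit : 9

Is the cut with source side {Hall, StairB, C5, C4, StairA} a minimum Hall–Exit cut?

Given cut capacity: 12 + 9 = 21.
Augment Hall→StairB→C4→StairC→Exit: bottleneck 7, flow now 7.
Augment Hall→StairB→C4→StairA→Exit: bottleneck 6, flow now 13.
Augment Hall→C5→C4→StairA→Exit: bottleneck 3, flow now 16.
No augmenting path remains; maximum flow = 16.
In the residual graph, reachable from Hall: {Hall, StairB, C5, C4, StairC}.
Min-cut edges: C4→StairA (9), StairC→Exit (7); capacity 9 + 7 = 16.
Cut capacity 21 exceeds the max flow 16, so it is not minimum.

No — its capacity is 21, but the minimum cut has capacity 16.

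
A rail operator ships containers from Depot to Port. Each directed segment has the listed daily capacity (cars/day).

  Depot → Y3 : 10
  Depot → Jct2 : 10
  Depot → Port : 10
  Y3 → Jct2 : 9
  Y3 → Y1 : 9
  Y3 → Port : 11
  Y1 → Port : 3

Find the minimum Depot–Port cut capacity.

Augment Depot→Port: bottleneck 10, flow now 10.
Augment Depot→Y3→Port: bottleneck 10, flow now 20.
No augmenting path remains; maximum flow = 20.
By max-flow min-cut, the minimum cut capacity equals the max flow.
In the residual graph, reachable from Depot: {Depot, Jct2}.
Min-cut edges: Depot→Y3 (10), Depot→Port (10); capacity 10 + 10 = 20.

20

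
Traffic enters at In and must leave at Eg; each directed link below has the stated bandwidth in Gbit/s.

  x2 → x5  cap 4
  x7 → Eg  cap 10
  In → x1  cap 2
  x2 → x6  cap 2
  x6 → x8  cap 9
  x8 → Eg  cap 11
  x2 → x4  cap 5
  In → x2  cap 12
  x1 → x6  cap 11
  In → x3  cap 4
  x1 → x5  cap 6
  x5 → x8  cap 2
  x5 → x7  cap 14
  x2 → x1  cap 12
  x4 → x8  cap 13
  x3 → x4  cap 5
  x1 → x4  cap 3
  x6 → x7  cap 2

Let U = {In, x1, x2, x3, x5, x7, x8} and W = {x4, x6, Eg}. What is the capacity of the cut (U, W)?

Edges leaving {In, x1, x2, x3, x5, x7, x8}: x1→x4 (3), x1→x6 (11), x2→x4 (5), x2→x6 (2), x3→x4 (5), x7→Eg (10), x8→Eg (11).
Cut capacity = 3 + 11 + 5 + 2 + 5 + 10 + 11 = 47.

47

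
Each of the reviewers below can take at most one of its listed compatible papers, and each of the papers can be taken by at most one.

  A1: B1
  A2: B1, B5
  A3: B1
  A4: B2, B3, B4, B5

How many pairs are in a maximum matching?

3

Unit-capacity flow: source→left, listed edges, right→sink; max matching = max flow.
Augmenting path A1→B1 (+1); matched 1.
Augmenting path A2→B5 (+1); matched 2.
Augmenting path A4→B2 (+1); matched 3.
No augmenting path remains; maximum matching = 3.
König certificate: {A2, A4, B1} is a vertex cover of size 3 (every listed pair touches it), so no matching can be larger.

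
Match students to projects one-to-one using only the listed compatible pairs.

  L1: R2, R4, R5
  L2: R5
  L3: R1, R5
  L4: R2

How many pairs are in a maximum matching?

Unit-capacity flow: source→left, listed edges, right→sink; max matching = max flow.
Augmenting path L1→R2 (+1); matched 1.
Augmenting path L2→R5 (+1); matched 2.
Augmenting path L3→R1 (+1); matched 3.
Augmenting path L4→R2→L1→R4 (+1); matched 4.
No augmenting path remains; maximum matching = 4.
König certificate: {L1, L2, L3, L4} is a vertex cover of size 4 (every listed pair touches it), so no matching can be larger.

4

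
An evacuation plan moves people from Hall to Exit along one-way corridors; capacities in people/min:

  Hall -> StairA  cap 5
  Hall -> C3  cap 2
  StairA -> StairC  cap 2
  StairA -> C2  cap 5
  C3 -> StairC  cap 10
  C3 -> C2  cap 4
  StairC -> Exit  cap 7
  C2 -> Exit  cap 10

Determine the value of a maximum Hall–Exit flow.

7

Augment Hall→StairA→StairC→Exit: bottleneck 2, flow now 2.
Augment Hall→StairA→C2→Exit: bottleneck 3, flow now 5.
Augment Hall→C3→StairC→Exit: bottleneck 2, flow now 7.
No augmenting path remains; maximum flow = 7.
In the residual graph, reachable from Hall: {Hall}.
Min-cut edges: Hall→StairA (5), Hall→C3 (2); capacity 5 + 2 = 7.
This cut is saturated, so no flow can exceed 7.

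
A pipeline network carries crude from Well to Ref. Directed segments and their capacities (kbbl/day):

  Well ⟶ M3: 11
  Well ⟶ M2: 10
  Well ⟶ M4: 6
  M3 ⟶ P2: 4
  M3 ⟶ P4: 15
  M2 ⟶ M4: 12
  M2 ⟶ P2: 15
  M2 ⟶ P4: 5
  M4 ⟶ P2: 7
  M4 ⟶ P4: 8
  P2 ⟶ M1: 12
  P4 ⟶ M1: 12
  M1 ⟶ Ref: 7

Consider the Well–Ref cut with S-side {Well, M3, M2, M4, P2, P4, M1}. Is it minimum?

Given cut capacity: 7 = 7.
Augment Well→M3→P2→M1→Ref: bottleneck 4, flow now 4.
Augment Well→M3→P4→M1→Ref: bottleneck 3, flow now 7.
No augmenting path remains; maximum flow = 7.
Cut capacity 7 equals the max flow, so it is a minimum cut.

Yes — it is a minimum cut (capacity 7).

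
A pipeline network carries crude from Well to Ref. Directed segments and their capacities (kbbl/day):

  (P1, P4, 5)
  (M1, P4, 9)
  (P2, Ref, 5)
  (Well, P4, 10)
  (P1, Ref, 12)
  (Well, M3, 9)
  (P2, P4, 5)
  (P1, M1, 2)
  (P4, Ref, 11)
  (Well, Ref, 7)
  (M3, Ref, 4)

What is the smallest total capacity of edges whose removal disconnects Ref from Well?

Augment Well→Ref: bottleneck 7, flow now 7.
Augment Well→P4→Ref: bottleneck 10, flow now 17.
Augment Well→M3→Ref: bottleneck 4, flow now 21.
No augmenting path remains; maximum flow = 21.
By max-flow min-cut, the minimum cut capacity equals the max flow.
In the residual graph, reachable from Well: {Well, M3}.
Min-cut edges: Well→P4 (10), Well→Ref (7), M3→Ref (4); capacity 10 + 7 + 4 = 21.

21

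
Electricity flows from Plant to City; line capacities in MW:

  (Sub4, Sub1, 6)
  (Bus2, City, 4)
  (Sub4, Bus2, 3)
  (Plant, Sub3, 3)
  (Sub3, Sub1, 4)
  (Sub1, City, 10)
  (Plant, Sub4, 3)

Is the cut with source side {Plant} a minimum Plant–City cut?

Given cut capacity: 3 + 3 = 6.
Augment Plant→Sub3→Sub1→City: bottleneck 3, flow now 3.
Augment Plant→Sub4→Bus2→City: bottleneck 3, flow now 6.
No augmenting path remains; maximum flow = 6.
Cut capacity 6 equals the max flow, so it is a minimum cut.

Yes — it is a minimum cut (capacity 6).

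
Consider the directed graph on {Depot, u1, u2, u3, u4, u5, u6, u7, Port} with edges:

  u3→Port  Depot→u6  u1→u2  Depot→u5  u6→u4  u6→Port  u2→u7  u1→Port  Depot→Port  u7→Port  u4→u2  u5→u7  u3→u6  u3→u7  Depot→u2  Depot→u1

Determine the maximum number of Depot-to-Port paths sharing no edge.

Assign every edge capacity 1; by Menger, the answer equals the max flow.
Path Depot→Port (+1); total 1.
Path Depot→u1→Port (+1); total 2.
Path Depot→u6→Port (+1); total 3.
Path Depot→u2→u7→Port (+1); total 4.
No residual Depot→Port path; max flow = 4.
Certifying cut of size 4: {Depot→Port, Depot→u1, Depot→u6, u7→Port}.

4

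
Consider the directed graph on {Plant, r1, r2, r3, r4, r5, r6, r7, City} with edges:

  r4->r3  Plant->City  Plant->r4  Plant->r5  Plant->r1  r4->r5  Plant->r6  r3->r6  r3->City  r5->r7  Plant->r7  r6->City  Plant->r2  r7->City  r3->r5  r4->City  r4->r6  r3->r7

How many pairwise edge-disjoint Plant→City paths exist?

4

Assign every edge capacity 1; by Menger, the answer equals the max flow.
Path Plant→City (+1); total 1.
Path Plant→r4→City (+1); total 2.
Path Plant→r6→City (+1); total 3.
Path Plant→r7→City (+1); total 4.
No residual Plant→City path; max flow = 4.
Certifying cut of size 4: {Plant→City, Plant→r4, Plant→r6, r7→City}.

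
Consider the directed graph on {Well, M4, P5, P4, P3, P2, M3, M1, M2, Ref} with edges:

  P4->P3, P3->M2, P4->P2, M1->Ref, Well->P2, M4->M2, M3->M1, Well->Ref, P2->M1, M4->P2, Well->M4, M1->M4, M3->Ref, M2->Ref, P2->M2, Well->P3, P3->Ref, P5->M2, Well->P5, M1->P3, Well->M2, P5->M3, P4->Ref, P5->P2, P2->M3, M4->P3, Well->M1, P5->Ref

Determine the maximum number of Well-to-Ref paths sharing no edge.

6

Assign every edge capacity 1; by Menger, the answer equals the max flow.
Path Well→Ref (+1); total 1.
Path Well→P5→Ref (+1); total 2.
Path Well→P3→Ref (+1); total 3.
Path Well→M1→Ref (+1); total 4.
Path Well→M2→Ref (+1); total 5.
Path Well→P2→M3→Ref (+1); total 6.
No residual Well→Ref path; max flow = 6.
Certifying cut of size 6: {M1→Ref, M2→Ref, P2→M3, P3→Ref, Well→P5, Well→Ref}.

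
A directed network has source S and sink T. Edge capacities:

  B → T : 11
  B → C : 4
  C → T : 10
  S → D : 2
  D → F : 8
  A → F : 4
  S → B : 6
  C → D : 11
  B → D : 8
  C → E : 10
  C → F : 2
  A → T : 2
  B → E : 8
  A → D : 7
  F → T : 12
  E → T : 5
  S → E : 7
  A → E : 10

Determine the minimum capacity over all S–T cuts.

Augment S→B→T: bottleneck 6, flow now 6.
Augment S→E→T: bottleneck 5, flow now 11.
Augment S→D→F→T: bottleneck 2, flow now 13.
No augmenting path remains; maximum flow = 13.
By max-flow min-cut, the minimum cut capacity equals the max flow.
In the residual graph, reachable from S: {S, E}.
Min-cut edges: S→B (6), S→D (2), E→T (5); capacity 6 + 2 + 5 = 13.

13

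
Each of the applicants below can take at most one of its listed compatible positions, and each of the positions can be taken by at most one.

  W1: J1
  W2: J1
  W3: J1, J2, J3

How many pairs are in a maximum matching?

Unit-capacity flow: source→left, listed edges, right→sink; max matching = max flow.
Augmenting path W1→J1 (+1); matched 1.
Augmenting path W3→J2 (+1); matched 2.
No augmenting path remains; maximum matching = 2.
König certificate: {W3, J1} is a vertex cover of size 2 (every listed pair touches it), so no matching can be larger.

2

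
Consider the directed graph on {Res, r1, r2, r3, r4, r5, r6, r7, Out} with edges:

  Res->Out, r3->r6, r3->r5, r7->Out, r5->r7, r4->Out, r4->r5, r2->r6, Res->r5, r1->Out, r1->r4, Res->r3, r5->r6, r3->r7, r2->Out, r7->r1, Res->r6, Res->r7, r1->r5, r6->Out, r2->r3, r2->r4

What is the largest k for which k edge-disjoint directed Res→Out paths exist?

4

Assign every edge capacity 1; by Menger, the answer equals the max flow.
Path Res→Out (+1); total 1.
Path Res→r6→Out (+1); total 2.
Path Res→r7→Out (+1); total 3.
Path Res→r3→r7→r1→Out (+1); total 4.
No residual Res→Out path; max flow = 4.
Certifying cut of size 4: {Res→Out, r6→Out, r7→Out, r7→r1}.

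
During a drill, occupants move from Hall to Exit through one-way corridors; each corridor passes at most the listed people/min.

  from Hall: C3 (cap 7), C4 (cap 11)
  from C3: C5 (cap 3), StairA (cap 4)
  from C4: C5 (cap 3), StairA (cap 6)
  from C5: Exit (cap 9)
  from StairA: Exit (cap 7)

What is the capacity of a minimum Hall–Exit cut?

Augment Hall→C3→C5→Exit: bottleneck 3, flow now 3.
Augment Hall→C3→StairA→Exit: bottleneck 4, flow now 7.
Augment Hall→C4→C5→Exit: bottleneck 3, flow now 10.
Augment Hall→C4→StairA→Exit: bottleneck 3, flow now 13.
No augmenting path remains; maximum flow = 13.
By max-flow min-cut, the minimum cut capacity equals the max flow.
In the residual graph, reachable from Hall: {Hall, C3, C4, StairA}.
Min-cut edges: C3→C5 (3), C4→C5 (3), StairA→Exit (7); capacity 3 + 3 + 7 = 13.

13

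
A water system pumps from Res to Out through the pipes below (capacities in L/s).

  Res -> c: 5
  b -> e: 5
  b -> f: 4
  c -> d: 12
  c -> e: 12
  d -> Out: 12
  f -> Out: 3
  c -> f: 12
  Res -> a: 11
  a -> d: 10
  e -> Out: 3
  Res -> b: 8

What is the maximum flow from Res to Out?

18

Augment Res→a→d→Out: bottleneck 10, flow now 10.
Augment Res→b→e→Out: bottleneck 3, flow now 13.
Augment Res→b→f→Out: bottleneck 3, flow now 16.
Augment Res→c→d→Out: bottleneck 2, flow now 18.
No augmenting path remains; maximum flow = 18.
In the residual graph, reachable from Res: {Res, a, b, c, d, e, f}.
Min-cut edges: d→Out (12), e→Out (3), f→Out (3); capacity 12 + 3 + 3 = 18.
This cut is saturated, so no flow can exceed 18.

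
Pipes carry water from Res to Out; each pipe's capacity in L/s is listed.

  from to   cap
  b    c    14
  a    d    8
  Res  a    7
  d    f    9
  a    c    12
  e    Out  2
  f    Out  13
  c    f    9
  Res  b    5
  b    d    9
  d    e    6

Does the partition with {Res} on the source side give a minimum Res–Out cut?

Yes — it is a minimum cut (capacity 12).

Given cut capacity: 7 + 5 = 12.
Augment Res→a→c→f→Out: bottleneck 7, flow now 7.
Augment Res→b→c→f→Out: bottleneck 2, flow now 9.
Augment Res→b→d→e→Out: bottleneck 2, flow now 11.
Augment Res→b→d→f→Out: bottleneck 1, flow now 12.
No augmenting path remains; maximum flow = 12.
Cut capacity 12 equals the max flow, so it is a minimum cut.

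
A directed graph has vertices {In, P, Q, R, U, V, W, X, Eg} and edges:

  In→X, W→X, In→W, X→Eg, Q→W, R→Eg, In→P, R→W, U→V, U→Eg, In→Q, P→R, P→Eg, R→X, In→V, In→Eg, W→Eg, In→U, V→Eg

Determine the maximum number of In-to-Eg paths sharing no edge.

Assign every edge capacity 1; by Menger, the answer equals the max flow.
Path In→Eg (+1); total 1.
Path In→P→Eg (+1); total 2.
Path In→U→Eg (+1); total 3.
Path In→V→Eg (+1); total 4.
Path In→W→Eg (+1); total 5.
Path In→X→Eg (+1); total 6.
No residual In→Eg path; max flow = 6.
Certifying cut of size 6: {In→Eg, In→P, In→U, In→V, W→Eg, X→Eg}.

6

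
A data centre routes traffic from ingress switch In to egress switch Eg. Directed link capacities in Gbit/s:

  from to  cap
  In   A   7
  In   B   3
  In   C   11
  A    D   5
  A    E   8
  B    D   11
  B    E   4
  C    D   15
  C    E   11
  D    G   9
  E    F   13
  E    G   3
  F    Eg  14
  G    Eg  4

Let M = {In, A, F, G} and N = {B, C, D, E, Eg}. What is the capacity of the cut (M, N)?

Edges leaving {In, A, F, G}: In→B (3), In→C (11), A→D (5), A→E (8), F→Eg (14), G→Eg (4).
Cut capacity = 3 + 11 + 5 + 8 + 14 + 4 = 45.

45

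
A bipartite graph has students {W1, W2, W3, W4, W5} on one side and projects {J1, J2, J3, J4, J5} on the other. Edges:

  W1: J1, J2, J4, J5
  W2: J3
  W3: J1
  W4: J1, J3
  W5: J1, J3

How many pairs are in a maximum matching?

Unit-capacity flow: source→left, listed edges, right→sink; max matching = max flow.
Augmenting path W1→J1 (+1); matched 1.
Augmenting path W2→J3 (+1); matched 2.
Augmenting path W3→J1→W1→J2 (+1); matched 3.
No augmenting path remains; maximum matching = 3.
König certificate: {W1, J1, J3} is a vertex cover of size 3 (every listed pair touches it), so no matching can be larger.

3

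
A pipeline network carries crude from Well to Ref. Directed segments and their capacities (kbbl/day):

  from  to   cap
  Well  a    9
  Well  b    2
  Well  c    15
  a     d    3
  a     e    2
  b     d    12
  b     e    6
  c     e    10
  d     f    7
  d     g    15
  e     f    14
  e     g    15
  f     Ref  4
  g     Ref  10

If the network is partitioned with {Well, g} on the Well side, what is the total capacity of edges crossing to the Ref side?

36

Edges leaving {Well, g}: Well→a (9), Well→b (2), Well→c (15), g→Ref (10).
Cut capacity = 9 + 2 + 15 + 10 = 36.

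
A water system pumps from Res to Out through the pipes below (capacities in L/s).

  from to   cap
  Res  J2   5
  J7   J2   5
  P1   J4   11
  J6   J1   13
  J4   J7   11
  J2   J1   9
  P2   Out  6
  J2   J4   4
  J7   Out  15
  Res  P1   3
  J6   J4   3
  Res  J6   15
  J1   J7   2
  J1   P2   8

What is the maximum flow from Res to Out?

18

Augment Res→P1→J4→J7→Out: bottleneck 3, flow now 3.
Augment Res→J6→J1→J7→Out: bottleneck 2, flow now 5.
Augment Res→J6→J1→P2→Out: bottleneck 6, flow now 11.
Augment Res→J6→J4→J7→Out: bottleneck 3, flow now 14.
Augment Res→J2→J4→J7→Out: bottleneck 4, flow now 18.
No augmenting path remains; maximum flow = 18.
In the residual graph, reachable from Res: {Res, J6, J2, J1, P2}.
Min-cut edges: Res→P1 (3), J6→J4 (3), J2→J4 (4), J1→J7 (2), P2→Out (6); capacity 3 + 3 + 4 + 2 + 6 = 18.
This cut is saturated, so no flow can exceed 18.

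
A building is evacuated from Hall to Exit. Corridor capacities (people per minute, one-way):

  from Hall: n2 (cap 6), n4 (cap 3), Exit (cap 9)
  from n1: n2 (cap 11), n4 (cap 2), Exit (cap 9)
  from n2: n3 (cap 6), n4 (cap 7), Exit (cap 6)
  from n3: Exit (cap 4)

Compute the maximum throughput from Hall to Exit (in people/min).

Augment Hall→Exit: bottleneck 9, flow now 9.
Augment Hall→n2→Exit: bottleneck 6, flow now 15.
No augmenting path remains; maximum flow = 15.
In the residual graph, reachable from Hall: {Hall, n4}.
Min-cut edges: Hall→n2 (6), Hall→Exit (9); capacity 6 + 9 = 15.
This cut is saturated, so no flow can exceed 15.

15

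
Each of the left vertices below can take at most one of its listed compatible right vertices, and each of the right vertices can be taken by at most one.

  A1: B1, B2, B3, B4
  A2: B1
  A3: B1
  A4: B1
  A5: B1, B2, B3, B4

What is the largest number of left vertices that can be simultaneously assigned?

3

Unit-capacity flow: source→left, listed edges, right→sink; max matching = max flow.
Augmenting path A1→B1 (+1); matched 1.
Augmenting path A5→B2 (+1); matched 2.
Augmenting path A2→B1→A1→B3 (+1); matched 3.
No augmenting path remains; maximum matching = 3.
König certificate: {A1, A5, B1} is a vertex cover of size 3 (every listed pair touches it), so no matching can be larger.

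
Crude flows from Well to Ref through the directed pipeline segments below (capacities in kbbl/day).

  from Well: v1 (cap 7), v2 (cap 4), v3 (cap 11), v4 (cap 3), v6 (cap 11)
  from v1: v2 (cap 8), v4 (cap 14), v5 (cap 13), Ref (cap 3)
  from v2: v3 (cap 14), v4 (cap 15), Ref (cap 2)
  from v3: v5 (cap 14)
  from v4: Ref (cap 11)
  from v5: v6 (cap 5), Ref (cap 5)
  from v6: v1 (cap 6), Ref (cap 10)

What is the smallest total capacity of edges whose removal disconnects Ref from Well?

31

Augment Well→v1→Ref: bottleneck 3, flow now 3.
Augment Well→v2→Ref: bottleneck 2, flow now 5.
Augment Well→v4→Ref: bottleneck 3, flow now 8.
Augment Well→v6→Ref: bottleneck 10, flow now 18.
Augment Well→v1→v4→Ref: bottleneck 4, flow now 22.
Augment Well→v2→v4→Ref: bottleneck 2, flow now 24.
Augment Well→v3→v5→Ref: bottleneck 5, flow now 29.
Augment Well→v6→v1→v4→Ref: bottleneck 1, flow now 30.
Augment Well→v3→v5→v6→v1→v4→Ref: bottleneck 1, flow now 31.
No augmenting path remains; maximum flow = 31.
By max-flow min-cut, the minimum cut capacity equals the max flow.
In the residual graph, reachable from Well: {Well, v1, v2, v3, v4, v5, v6}.
Min-cut edges: v1→Ref (3), v2→Ref (2), v4→Ref (11), v5→Ref (5), v6→Ref (10); capacity 3 + 2 + 11 + 5 + 10 = 31.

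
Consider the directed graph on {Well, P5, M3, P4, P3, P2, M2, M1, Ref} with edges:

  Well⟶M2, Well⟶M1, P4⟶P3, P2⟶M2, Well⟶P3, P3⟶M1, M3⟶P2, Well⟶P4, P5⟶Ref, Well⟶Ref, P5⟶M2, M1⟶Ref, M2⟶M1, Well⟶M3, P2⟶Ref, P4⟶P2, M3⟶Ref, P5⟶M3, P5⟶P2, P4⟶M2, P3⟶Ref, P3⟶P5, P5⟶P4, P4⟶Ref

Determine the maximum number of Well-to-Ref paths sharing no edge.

Assign every edge capacity 1; by Menger, the answer equals the max flow.
Path Well→Ref (+1); total 1.
Path Well→M3→Ref (+1); total 2.
Path Well→P4→Ref (+1); total 3.
Path Well→P3→Ref (+1); total 4.
Path Well→M1→Ref (+1); total 5.
No residual Well→Ref path; max flow = 5.
Certifying cut of size 5: {M1→Ref, Well→M3, Well→P3, Well→P4, Well→Ref}.

5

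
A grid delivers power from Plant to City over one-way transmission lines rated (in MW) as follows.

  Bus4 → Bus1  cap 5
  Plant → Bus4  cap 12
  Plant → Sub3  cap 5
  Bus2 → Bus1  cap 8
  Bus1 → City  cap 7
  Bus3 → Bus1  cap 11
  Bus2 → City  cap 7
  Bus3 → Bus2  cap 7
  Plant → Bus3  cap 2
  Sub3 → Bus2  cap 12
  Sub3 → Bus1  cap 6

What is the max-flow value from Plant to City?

Augment Plant→Bus3→Bus2→City: bottleneck 2, flow now 2.
Augment Plant→Bus4→Bus1→City: bottleneck 5, flow now 7.
Augment Plant→Sub3→Bus2→City: bottleneck 5, flow now 12.
No augmenting path remains; maximum flow = 12.
In the residual graph, reachable from Plant: {Plant, Bus4}.
Min-cut edges: Plant→Bus3 (2), Plant→Sub3 (5), Bus4→Bus1 (5); capacity 2 + 5 + 5 = 12.
This cut is saturated, so no flow can exceed 12.

12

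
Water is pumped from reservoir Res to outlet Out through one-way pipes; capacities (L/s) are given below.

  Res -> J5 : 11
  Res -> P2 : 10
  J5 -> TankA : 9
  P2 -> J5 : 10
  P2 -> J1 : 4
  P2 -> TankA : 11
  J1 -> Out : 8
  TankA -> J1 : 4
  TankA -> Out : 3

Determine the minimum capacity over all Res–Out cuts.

Augment Res→J5→TankA→Out: bottleneck 3, flow now 3.
Augment Res→P2→J1→Out: bottleneck 4, flow now 7.
Augment Res→J5→TankA→J1→Out: bottleneck 4, flow now 11.
No augmenting path remains; maximum flow = 11.
By max-flow min-cut, the minimum cut capacity equals the max flow.
In the residual graph, reachable from Res: {Res, J5, P2, TankA}.
Min-cut edges: P2→J1 (4), TankA→J1 (4), TankA→Out (3); capacity 4 + 4 + 3 = 11.

11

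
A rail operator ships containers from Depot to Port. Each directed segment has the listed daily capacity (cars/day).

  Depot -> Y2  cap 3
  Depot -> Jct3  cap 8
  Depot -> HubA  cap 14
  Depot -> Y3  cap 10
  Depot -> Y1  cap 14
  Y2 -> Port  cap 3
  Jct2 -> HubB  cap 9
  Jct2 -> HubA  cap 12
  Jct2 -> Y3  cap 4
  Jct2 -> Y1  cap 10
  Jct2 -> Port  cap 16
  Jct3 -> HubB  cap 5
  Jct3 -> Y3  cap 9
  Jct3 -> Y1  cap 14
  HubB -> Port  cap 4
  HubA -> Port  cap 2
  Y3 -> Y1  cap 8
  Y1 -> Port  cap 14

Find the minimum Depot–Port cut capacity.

Augment Depot→Y2→Port: bottleneck 3, flow now 3.
Augment Depot→HubA→Port: bottleneck 2, flow now 5.
Augment Depot→Y1→Port: bottleneck 14, flow now 19.
Augment Depot→Jct3→HubB→Port: bottleneck 4, flow now 23.
No augmenting path remains; maximum flow = 23.
By max-flow min-cut, the minimum cut capacity equals the max flow.
In the residual graph, reachable from Depot: {Depot, Jct3, HubB, HubA, Y3, Y1}.
Min-cut edges: Depot→Y2 (3), HubB→Port (4), HubA→Port (2), Y1→Port (14); capacity 3 + 4 + 2 + 14 = 23.

23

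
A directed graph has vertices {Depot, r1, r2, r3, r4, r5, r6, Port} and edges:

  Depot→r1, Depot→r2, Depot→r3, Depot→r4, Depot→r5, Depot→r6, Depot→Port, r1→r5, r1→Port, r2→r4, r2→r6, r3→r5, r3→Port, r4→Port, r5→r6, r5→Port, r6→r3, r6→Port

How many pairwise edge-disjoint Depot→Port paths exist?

6

Assign every edge capacity 1; by Menger, the answer equals the max flow.
Path Depot→Port (+1); total 1.
Path Depot→r1→Port (+1); total 2.
Path Depot→r3→Port (+1); total 3.
Path Depot→r4→Port (+1); total 4.
Path Depot→r5→Port (+1); total 5.
Path Depot→r6→Port (+1); total 6.
No residual Depot→Port path; max flow = 6.
Certifying cut of size 6: {Depot→Port, Depot→r1, r3→Port, r4→Port, r5→Port, r6→Port}.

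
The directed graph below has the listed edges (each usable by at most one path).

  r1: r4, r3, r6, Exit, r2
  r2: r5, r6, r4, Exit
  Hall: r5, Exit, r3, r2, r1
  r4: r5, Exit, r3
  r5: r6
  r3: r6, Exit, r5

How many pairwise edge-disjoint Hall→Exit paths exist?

Assign every edge capacity 1; by Menger, the answer equals the max flow.
Path Hall→Exit (+1); total 1.
Path Hall→r1→Exit (+1); total 2.
Path Hall→r2→Exit (+1); total 3.
Path Hall→r3→Exit (+1); total 4.
No residual Hall→Exit path; max flow = 4.
Certifying cut of size 4: {Hall→Exit, Hall→r1, Hall→r2, Hall→r3}.

4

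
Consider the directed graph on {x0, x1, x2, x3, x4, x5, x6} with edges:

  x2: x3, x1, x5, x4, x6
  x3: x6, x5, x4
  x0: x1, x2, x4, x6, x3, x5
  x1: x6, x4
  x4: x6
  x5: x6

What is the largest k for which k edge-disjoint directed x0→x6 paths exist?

Assign every edge capacity 1; by Menger, the answer equals the max flow.
Path x0→x6 (+1); total 1.
Path x0→x1→x6 (+1); total 2.
Path x0→x2→x6 (+1); total 3.
Path x0→x3→x6 (+1); total 4.
Path x0→x4→x6 (+1); total 5.
Path x0→x5→x6 (+1); total 6.
No residual x0→x6 path; max flow = 6.
Certifying cut of size 6: {x0→x1, x0→x2, x0→x3, x0→x4, x0→x5, x0→x6}.

6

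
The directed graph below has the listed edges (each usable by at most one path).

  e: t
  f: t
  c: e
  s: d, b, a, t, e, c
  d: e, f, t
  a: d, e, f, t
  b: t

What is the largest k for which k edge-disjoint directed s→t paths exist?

Assign every edge capacity 1; by Menger, the answer equals the max flow.
Path s→t (+1); total 1.
Path s→a→t (+1); total 2.
Path s→b→t (+1); total 3.
Path s→d→t (+1); total 4.
Path s→e→t (+1); total 5.
No residual s→t path; max flow = 5.
Certifying cut of size 5: {e→t, s→a, s→b, s→d, s→t}.

5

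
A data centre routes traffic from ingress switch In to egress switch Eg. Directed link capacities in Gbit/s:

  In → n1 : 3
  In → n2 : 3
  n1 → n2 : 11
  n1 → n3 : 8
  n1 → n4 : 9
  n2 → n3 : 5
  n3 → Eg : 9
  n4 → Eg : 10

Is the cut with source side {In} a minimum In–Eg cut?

Given cut capacity: 3 + 3 = 6.
Augment In→n1→n3→Eg: bottleneck 3, flow now 3.
Augment In→n2→n3→Eg: bottleneck 3, flow now 6.
No augmenting path remains; maximum flow = 6.
Cut capacity 6 equals the max flow, so it is a minimum cut.

Yes — it is a minimum cut (capacity 6).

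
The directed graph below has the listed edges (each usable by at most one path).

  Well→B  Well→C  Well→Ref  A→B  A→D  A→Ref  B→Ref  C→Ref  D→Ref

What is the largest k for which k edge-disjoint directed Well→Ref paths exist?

Assign every edge capacity 1; by Menger, the answer equals the max flow.
Path Well→Ref (+1); total 1.
Path Well→B→Ref (+1); total 2.
Path Well→C→Ref (+1); total 3.
No residual Well→Ref path; max flow = 3.
Certifying cut of size 3: {Well→B, Well→C, Well→Ref}.

3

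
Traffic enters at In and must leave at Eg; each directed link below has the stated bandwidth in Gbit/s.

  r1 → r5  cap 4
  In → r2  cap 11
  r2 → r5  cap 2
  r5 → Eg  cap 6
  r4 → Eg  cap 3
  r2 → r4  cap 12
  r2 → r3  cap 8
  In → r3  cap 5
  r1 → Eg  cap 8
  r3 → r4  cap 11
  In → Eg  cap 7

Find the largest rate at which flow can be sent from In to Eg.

12

Augment In→Eg: bottleneck 7, flow now 7.
Augment In→r2→r4→Eg: bottleneck 3, flow now 10.
Augment In→r2→r5→Eg: bottleneck 2, flow now 12.
No augmenting path remains; maximum flow = 12.
In the residual graph, reachable from In: {In, r2, r3, r4}.
Min-cut edges: In→Eg (7), r2→r5 (2), r4→Eg (3); capacity 7 + 2 + 3 = 12.
This cut is saturated, so no flow can exceed 12.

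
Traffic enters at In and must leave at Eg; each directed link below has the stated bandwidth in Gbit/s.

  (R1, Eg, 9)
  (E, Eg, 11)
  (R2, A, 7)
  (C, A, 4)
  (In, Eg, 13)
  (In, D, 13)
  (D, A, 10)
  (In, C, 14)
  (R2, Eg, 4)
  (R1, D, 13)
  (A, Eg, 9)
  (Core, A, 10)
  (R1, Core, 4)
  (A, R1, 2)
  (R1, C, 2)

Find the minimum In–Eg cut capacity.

Augment In→Eg: bottleneck 13, flow now 13.
Augment In→C→A→Eg: bottleneck 4, flow now 17.
Augment In→D→A→Eg: bottleneck 5, flow now 22.
Augment In→D→A→R1→Eg: bottleneck 2, flow now 24.
No augmenting path remains; maximum flow = 24.
By max-flow min-cut, the minimum cut capacity equals the max flow.
In the residual graph, reachable from In: {In, C, D, A}.
Min-cut edges: In→Eg (13), A→R1 (2), A→Eg (9); capacity 13 + 2 + 9 = 24.

24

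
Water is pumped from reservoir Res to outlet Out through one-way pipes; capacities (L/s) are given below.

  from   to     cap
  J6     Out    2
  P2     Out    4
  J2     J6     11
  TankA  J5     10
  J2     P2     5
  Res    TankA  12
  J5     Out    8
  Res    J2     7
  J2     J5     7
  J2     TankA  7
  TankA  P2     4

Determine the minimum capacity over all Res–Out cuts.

14

Augment Res→J2→P2→Out: bottleneck 4, flow now 4.
Augment Res→J2→J6→Out: bottleneck 2, flow now 6.
Augment Res→J2→J5→Out: bottleneck 1, flow now 7.
Augment Res→TankA→J5→Out: bottleneck 7, flow now 14.
No augmenting path remains; maximum flow = 14.
By max-flow min-cut, the minimum cut capacity equals the max flow.
In the residual graph, reachable from Res: {Res, J2, TankA, P2, J6, J5}.
Min-cut edges: P2→Out (4), J6→Out (2), J5→Out (8); capacity 4 + 2 + 8 = 14.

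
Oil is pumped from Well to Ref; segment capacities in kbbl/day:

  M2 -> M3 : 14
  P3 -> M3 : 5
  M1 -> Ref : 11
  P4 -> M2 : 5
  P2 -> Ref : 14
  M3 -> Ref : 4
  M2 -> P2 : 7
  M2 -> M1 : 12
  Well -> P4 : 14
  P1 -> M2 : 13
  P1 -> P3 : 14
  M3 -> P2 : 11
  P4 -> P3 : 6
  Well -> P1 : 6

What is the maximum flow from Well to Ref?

16

Augment Well→P4→P3→M3→Ref: bottleneck 4, flow now 4.
Augment Well→P4→M2→M1→Ref: bottleneck 5, flow now 9.
Augment Well→P1→M2→M1→Ref: bottleneck 6, flow now 15.
Augment Well→P4→P3→M3→P2→Ref: bottleneck 1, flow now 16.
No augmenting path remains; maximum flow = 16.
In the residual graph, reachable from Well: {Well, P4, P3}.
Min-cut edges: Well→P1 (6), P4→M2 (5), P3→M3 (5); capacity 6 + 5 + 5 = 16.
This cut is saturated, so no flow can exceed 16.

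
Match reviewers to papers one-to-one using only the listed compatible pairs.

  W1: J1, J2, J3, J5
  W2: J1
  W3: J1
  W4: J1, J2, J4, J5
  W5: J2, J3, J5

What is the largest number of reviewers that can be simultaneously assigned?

4

Unit-capacity flow: source→left, listed edges, right→sink; max matching = max flow.
Augmenting path W1→J1 (+1); matched 1.
Augmenting path W4→J2 (+1); matched 2.
Augmenting path W5→J3 (+1); matched 3.
Augmenting path W2→J1→W1→J5 (+1); matched 4.
No augmenting path remains; maximum matching = 4.
König certificate: {W1, W4, W5, J1} is a vertex cover of size 4 (every listed pair touches it), so no matching can be larger.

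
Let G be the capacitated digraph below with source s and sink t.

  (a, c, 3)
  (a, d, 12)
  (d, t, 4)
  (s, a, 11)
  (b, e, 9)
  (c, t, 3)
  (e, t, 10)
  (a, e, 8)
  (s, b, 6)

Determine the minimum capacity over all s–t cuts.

Augment s→a→c→t: bottleneck 3, flow now 3.
Augment s→a→d→t: bottleneck 4, flow now 7.
Augment s→a→e→t: bottleneck 4, flow now 11.
Augment s→b→e→t: bottleneck 6, flow now 17.
No augmenting path remains; maximum flow = 17.
By max-flow min-cut, the minimum cut capacity equals the max flow.
In the residual graph, reachable from s: {s}.
Min-cut edges: s→a (11), s→b (6); capacity 11 + 6 = 17.

17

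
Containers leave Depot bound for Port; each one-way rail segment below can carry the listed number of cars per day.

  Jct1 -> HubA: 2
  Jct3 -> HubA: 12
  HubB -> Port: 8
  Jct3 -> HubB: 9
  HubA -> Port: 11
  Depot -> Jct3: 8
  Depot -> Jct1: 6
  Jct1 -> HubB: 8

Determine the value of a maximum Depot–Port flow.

Augment Depot→Jct3→HubA→Port: bottleneck 8, flow now 8.
Augment Depot→Jct1→HubA→Port: bottleneck 2, flow now 10.
Augment Depot→Jct1→HubB→Port: bottleneck 4, flow now 14.
No augmenting path remains; maximum flow = 14.
In the residual graph, reachable from Depot: {Depot}.
Min-cut edges: Depot→Jct3 (8), Depot→Jct1 (6); capacity 8 + 6 = 14.
This cut is saturated, so no flow can exceed 14.

14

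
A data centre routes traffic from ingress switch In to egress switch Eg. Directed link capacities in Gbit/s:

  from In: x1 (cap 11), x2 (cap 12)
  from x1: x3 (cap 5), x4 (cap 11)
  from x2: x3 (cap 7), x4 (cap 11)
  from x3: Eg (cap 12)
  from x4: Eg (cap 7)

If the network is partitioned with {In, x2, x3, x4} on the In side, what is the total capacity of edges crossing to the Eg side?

Edges leaving {In, x2, x3, x4}: In→x1 (11), x3→Eg (12), x4→Eg (7).
Cut capacity = 11 + 12 + 7 = 30.

30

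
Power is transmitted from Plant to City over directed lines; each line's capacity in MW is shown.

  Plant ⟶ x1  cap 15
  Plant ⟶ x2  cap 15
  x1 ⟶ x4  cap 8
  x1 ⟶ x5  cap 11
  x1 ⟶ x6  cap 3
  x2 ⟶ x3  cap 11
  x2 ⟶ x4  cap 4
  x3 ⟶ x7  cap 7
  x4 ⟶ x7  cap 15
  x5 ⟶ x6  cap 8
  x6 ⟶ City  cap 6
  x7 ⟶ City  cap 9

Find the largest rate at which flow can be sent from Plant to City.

Augment Plant→x1→x6→City: bottleneck 3, flow now 3.
Augment Plant→x1→x4→x7→City: bottleneck 8, flow now 11.
Augment Plant→x1→x5→x6→City: bottleneck 3, flow now 14.
Augment Plant→x2→x3→x7→City: bottleneck 1, flow now 15.
No augmenting path remains; maximum flow = 15.
In the residual graph, reachable from Plant: {Plant, x1, x2, x3, x4, x5, x6, x7}.
Min-cut edges: x6→City (6), x7→City (9); capacity 6 + 9 = 15.
This cut is saturated, so no flow can exceed 15.

15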